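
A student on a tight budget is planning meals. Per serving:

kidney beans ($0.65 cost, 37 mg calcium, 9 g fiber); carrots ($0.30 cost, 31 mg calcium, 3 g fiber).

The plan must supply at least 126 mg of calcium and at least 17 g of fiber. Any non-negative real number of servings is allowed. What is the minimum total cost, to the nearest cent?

An LP optimum is at a vertex; with two nutrient constraints at most two foods are used. Check each candidate.
kidney beans only: max(126/37, 17/9) = 3.405 servings → $2.21.
carrots only: max(126/31, 17/3) = 5.667 servings → $1.70.
kidney beans + carrots with both tight: 0.8869 servings and 3.006 servings → $1.48.
The minimum over all feasible corners is $1.48.

$1.48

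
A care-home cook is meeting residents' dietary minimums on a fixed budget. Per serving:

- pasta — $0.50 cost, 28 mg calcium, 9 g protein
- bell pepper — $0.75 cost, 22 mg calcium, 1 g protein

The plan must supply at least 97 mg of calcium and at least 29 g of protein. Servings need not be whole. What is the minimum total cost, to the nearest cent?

pasta only: max(97/28, 29/9) = 3.464 servings → $1.73.
bell pepper only: max(97/22, 29/1) = 29 servings → $21.75.
pasta + bell pepper with both tight: 3.182 servings and 0.3588 servings → $1.86.
So the least-cost plan costs $1.73.

$1.73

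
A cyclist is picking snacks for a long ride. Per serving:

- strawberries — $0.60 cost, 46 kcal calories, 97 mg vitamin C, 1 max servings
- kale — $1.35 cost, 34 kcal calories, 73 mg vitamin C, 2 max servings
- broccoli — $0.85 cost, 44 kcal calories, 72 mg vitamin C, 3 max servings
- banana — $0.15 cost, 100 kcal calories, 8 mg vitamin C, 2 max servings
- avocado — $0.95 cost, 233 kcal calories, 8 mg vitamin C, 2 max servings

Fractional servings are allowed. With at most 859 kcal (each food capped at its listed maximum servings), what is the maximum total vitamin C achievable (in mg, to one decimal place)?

Vitamin C per kcal: kale 2.147, strawberries 2.109, broccoli 1.636, banana 0.08, avocado 0.03433.
Take 2 servings of kale: uses 68 kcal, +146.0 mg vitamin C (running total 146.0 mg).
Take 1 serving of strawberries: uses 46 kcal, +97.0 mg vitamin C (running total 243.0 mg).
Take 3 servings of broccoli: uses 132 kcal, +216.0 mg vitamin C (running total 459.0 mg).
Take 2 servings of banana: uses 200 kcal, +16.0 mg vitamin C (running total 475.0 mg).
Take 1.773 servings of avocado: uses 413 kcal, +14.2 mg vitamin C (running total 489.2 mg).
Filling greedily by vitamin C-per-kcal is optimal for one linear limit, giving 489.2 mg.

489.2 mg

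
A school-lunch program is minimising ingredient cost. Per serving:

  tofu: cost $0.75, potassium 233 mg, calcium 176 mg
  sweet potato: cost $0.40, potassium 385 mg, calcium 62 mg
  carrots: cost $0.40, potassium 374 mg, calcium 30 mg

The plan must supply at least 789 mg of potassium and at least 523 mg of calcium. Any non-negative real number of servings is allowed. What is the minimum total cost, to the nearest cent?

$2.27

With two linear requirements the optimum uses one or two foods; enumerate the corners.
tofu only: max(789/233, 523/176) = 3.386 servings → $2.54.
sweet potato only: max(789/385, 523/62) = 8.435 servings → $3.37.
carrots only: max(789/374, 523/30) = 17.43 servings → $6.97.
tofu + sweet potato with both tight: 2.859 servings and 0.319 servings → $2.27.
tofu + carrots with both tight: 2.922 servings and 0.289 servings → $2.31.
sweet potato + carrots: the both-tight solution has a negative serving — not a feasible corner.
Cheapest feasible corner: $2.27.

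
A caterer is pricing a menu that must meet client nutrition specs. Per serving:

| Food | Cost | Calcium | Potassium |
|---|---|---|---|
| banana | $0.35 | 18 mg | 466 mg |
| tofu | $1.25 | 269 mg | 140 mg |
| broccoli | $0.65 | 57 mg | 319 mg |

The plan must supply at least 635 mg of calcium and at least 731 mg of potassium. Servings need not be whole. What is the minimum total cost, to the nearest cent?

banana only: max(635/18, 731/466) = 35.28 servings → $12.35.
tofu only: max(635/269, 731/140) = 5.221 servings → $6.53.
broccoli only: max(635/57, 731/319) = 11.14 servings → $7.24.
banana + tofu with both tight: 0.8771 servings and 2.302 servings → $3.18.
banana + broccoli: the both-tight solution has a negative serving — not a feasible corner.
tofu + broccoli with both tight: 2.067 servings and 1.384 servings → $3.48.
Cheapest feasible corner: $3.18.

$3.18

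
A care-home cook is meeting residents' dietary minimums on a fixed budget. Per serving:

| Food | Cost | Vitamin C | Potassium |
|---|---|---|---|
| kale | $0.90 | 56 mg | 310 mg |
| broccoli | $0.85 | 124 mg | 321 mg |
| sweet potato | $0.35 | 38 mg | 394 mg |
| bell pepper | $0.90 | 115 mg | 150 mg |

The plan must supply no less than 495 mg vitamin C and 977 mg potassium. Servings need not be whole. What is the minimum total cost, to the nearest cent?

$3.39

For a min-cost LP with two ≥-constraints, a basic feasible solution has at most two positive variables.
kale only: max(495/56, 977/310) = 8.839 servings → $7.96.
broccoli only: max(495/124, 977/321) = 3.992 servings → $3.39.
sweet potato only: max(495/38, 977/394) = 13.03 servings → $4.56.
bell pepper only: max(495/115, 977/150) = 6.513 servings → $5.86.
kale + broccoli: intersection lies outside the first quadrant.
kale + sweet potato: intersection lies outside the first quadrant.
kale + bell pepper with both tight: 1.398 servings and 3.623 servings → $4.52.
broccoli + sweet potato: the both-tight solution has a negative serving — not a feasible corner.
broccoli + bell pepper with both tight: 2.081 servings and 2.061 servings → $3.62.
sweet potato + bell pepper with both tight: 0.962 servings and 3.986 servings → $3.92.
Cheapest feasible corner: $3.39.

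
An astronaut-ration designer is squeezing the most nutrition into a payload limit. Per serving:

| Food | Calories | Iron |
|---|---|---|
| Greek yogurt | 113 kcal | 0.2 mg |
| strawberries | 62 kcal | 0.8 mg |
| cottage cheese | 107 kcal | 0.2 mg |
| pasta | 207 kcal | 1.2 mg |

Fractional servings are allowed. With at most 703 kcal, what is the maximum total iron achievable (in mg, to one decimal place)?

9.1 mg

Iron per kcal: strawberries 0.0129, pasta 0.005797, cottage cheese 0.001869, Greek yogurt 0.00177.
With no serving limits, spend the whole calories allowance on strawberries: 703 kcal / 62 kcal × 0.8 mg = 9.1 mg.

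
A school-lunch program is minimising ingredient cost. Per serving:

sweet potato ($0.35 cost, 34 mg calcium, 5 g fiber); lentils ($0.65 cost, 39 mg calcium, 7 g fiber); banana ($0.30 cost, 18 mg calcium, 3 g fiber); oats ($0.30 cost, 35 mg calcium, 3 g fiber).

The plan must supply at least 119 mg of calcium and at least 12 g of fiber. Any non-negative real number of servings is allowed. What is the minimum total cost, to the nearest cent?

$1.07

sweet potato only: max(119/34, 12/5) = 3.5 servings → $1.23.
lentils only: max(119/39, 12/7) = 3.051 servings → $1.98.
banana only: max(119/18, 12/3) = 6.611 servings → $1.98.
oats only: max(119/35, 12/3) = 4 servings → $1.20.
sweet potato + lentils: intersection lies outside the first quadrant.
sweet potato + banana with both targets exact would need a negative amount; discard.
sweet potato + oats with both tight: 0.863 servings and 2.562 servings → $1.07.
lentils + banana with both targets exact would need a negative amount; discard.
lentils + oats with both tight: 0.4922 servings and 2.852 servings → $1.18.
banana + oats with both tight: 1.235 servings and 2.765 servings → $1.20.
The minimum over all feasible corners is $1.07.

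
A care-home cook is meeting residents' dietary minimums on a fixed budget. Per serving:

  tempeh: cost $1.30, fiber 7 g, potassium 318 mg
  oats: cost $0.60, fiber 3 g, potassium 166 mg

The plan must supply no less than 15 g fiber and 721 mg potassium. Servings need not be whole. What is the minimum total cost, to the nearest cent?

$2.84

Check every corner: each single food scaled to meet both minima, and each pair solved so both constraints bind.
tempeh only: max(15/7, 721/318) = 2.267 servings → $2.95.
oats only: max(15/3, 721/166) = 5 servings → $3.00.
tempeh + oats with both tight: 1.572 servings and 1.332 servings → $2.84.
The minimum over all feasible corners is $2.84.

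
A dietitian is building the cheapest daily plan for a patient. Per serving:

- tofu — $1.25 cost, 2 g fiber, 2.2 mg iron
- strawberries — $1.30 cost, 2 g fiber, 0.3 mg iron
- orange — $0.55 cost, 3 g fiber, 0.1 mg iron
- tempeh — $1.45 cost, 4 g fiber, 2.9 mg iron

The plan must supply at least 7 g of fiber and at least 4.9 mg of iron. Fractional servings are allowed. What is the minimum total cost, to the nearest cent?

tofu only: max(7/2, 4.9/2.2) = 3.5 servings → $4.38.
strawberries only: max(7/2, 4.9/0.3) = 16.33 servings → $21.23.
orange only: max(7/3, 4.9/0.1) = 49 servings → $26.95.
tempeh only: max(7/4, 4.9/2.9) = 1.75 servings → $2.54.
tofu + strawberries with both tight: 2.026 servings and 1.474 servings → $4.45.
tofu + orange with both tight: 2.188 servings and 0.875 servings → $3.22.
tofu + tempeh: intersection lies outside the first quadrant.
strawberries + orange: intersection lies outside the first quadrant.
strawberries + tempeh with both tight: 0.1522 servings and 1.674 servings → $2.62.
orange + tempeh with both tight: 0.08434 servings and 1.687 servings → $2.49.
So the least-cost plan costs $2.49.

$2.49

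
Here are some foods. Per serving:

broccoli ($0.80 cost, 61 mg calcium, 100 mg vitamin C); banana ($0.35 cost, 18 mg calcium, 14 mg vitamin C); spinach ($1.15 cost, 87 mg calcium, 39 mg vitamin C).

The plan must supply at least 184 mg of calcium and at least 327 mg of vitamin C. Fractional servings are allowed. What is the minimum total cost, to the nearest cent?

$2.62

An LP optimum is at a vertex; with two nutrient constraints at most two foods are used. Check each candidate.
broccoli only: max(184/61, 327/100) = 3.27 servings → $2.62.
banana only: max(184/18, 327/14) = 23.36 servings → $8.18.
spinach only: max(184/87, 327/39) = 8.385 servings → $9.64.
broccoli + banana: intersection lies outside the first quadrant.
broccoli + spinach with both targets exact would need a negative amount; discard.
banana + spinach with both targets exact would need a negative amount; discard.
The minimum over all feasible corners is $2.62.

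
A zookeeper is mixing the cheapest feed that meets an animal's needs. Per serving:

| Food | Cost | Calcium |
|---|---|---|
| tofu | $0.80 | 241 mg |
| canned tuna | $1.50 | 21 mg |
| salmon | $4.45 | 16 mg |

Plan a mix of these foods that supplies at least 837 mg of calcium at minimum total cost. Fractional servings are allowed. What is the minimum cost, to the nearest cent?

Cost per mg of calcium: tofu $0.0033, canned tuna $0.0714, salmon $0.2781.
With no serving limits, use only tofu: 837 mg / 241 mg = 3.473 servings × $0.80 = $2.78.

$2.78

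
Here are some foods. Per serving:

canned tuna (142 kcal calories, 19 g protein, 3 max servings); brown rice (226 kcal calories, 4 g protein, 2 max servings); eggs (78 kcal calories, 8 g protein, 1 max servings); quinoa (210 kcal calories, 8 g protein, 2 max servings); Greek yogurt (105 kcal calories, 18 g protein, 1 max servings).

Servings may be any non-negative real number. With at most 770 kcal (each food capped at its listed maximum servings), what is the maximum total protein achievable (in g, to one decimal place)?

Protein per kcal: Greek yogurt 0.1714, canned tuna 0.1338, eggs 0.1026, quinoa 0.0381, brown rice 0.0177.
Take 1 serving of Greek yogurt: uses 105 kcal, +18.0 g protein (running total 18.0 g).
Take 3 servings of canned tuna: uses 426 kcal, +57.0 g protein (running total 75.0 g).
Take 1 serving of eggs: uses 78 kcal, +8.0 g protein (running total 83.0 g).
Take 0.7667 servings of quinoa: uses 161 kcal, +6.1 g protein (running total 89.1 g).
Filling greedily by protein-per-kcal is optimal for one linear limit, giving 89.1 g.

89.1 g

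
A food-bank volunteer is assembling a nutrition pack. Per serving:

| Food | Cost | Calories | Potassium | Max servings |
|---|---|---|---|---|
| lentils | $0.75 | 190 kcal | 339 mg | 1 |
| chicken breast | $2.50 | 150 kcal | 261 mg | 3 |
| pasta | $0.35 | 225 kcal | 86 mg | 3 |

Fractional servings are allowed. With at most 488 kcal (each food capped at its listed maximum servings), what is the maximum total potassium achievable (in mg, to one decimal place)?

857.5 mg

Potassium per kcal: lentils 1.784, chicken breast 1.74, pasta 0.3822.
Take 1 serving of lentils: uses 190 kcal, +339.0 mg potassium (running total 339.0 mg).
Take 1.987 servings of chicken breast: uses 298 kcal, +518.5 mg potassium (running total 857.5 mg).
Filling greedily by potassium-per-kcal is optimal for one linear limit, giving 857.5 mg.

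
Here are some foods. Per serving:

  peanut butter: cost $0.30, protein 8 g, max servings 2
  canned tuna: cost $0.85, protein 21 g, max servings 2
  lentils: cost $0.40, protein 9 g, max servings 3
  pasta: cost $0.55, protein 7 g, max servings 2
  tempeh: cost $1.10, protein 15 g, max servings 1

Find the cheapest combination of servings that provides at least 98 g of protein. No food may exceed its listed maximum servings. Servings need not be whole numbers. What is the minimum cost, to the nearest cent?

$4.45

Cost per g of protein: peanut butter $0.0375, canned tuna $0.0405, lentils $0.0444, tempeh $0.0733, pasta $0.0786.
Take 2 servings of peanut butter: +16.0 g protein for $0.60 (total $0.60, still need 82.0 g).
Take 2 servings of canned tuna: +42.0 g protein for $1.70 (total $2.30, still need 40.0 g).
Take 3 servings of lentils: +27.0 g protein for $1.20 (total $3.50, still need 13.0 g).
Take 0.8667 servings of tempeh: +13.0 g protein for $0.95 (total $4.45, still need 0.0 g).
Filling from the cheapest source first is optimal under one linear minimum: $4.45.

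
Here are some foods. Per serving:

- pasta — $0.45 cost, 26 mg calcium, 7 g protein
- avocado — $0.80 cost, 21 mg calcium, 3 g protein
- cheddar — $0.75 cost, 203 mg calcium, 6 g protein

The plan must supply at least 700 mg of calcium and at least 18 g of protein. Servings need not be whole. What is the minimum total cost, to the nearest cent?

$2.59

Two binding constraints pin down two serving amounts, so the optimal mix uses at most two foods. The candidates are each food alone (scaled to the tighter of calcium/protein) and each pair with both constraints tight.
pasta only: max(700/26, 18/7) = 26.92 servings → $12.12.
avocado only: max(700/21, 18/3) = 33.33 servings → $26.67.
cheddar only: max(700/203, 18/6) = 3.448 servings → $2.59.
pasta + avocado: intersection lies outside the first quadrant.
pasta + cheddar: the both-tight solution has a negative serving — not a feasible corner.
avocado + cheddar with both targets exact would need a negative amount; discard.
The minimum over all feasible corners is $2.59.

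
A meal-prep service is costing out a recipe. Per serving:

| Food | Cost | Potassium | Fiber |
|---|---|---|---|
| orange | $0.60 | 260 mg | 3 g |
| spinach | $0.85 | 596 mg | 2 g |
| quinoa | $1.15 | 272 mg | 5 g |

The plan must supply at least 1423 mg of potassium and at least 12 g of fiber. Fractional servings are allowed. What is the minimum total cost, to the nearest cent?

The cheapest plan sits at a corner of the feasible region — with two constraints it uses at most two foods.
orange only: max(1423/260, 12/3) = 5.473 servings → $3.28.
spinach only: max(1423/596, 12/2) = 6 servings → $5.10.
quinoa only: max(1423/272, 12/5) = 5.232 servings → $6.02.
orange + spinach with both tight: 3.396 servings and 0.9062 servings → $2.81.
orange + quinoa with both targets exact would need a negative amount; discard.
spinach + quinoa with both tight: 1.581 servings and 1.768 servings → $3.38.
The minimum over all feasible corners is $2.81.

$2.81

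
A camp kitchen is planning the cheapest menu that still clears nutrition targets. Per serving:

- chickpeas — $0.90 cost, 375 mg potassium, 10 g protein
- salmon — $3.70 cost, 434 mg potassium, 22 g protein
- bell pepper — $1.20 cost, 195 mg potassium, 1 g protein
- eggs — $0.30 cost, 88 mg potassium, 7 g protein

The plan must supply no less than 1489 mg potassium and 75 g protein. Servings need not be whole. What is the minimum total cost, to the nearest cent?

chickpeas only: max(1489/375, 75/10) = 7.5 servings → $6.75.
salmon only: max(1489/434, 75/22) = 3.431 servings → $12.69.
bell pepper only: max(1489/195, 75/1) = 75 servings → $90.00.
eggs only: max(1489/88, 75/7) = 16.92 servings → $5.08.
chickpeas + salmon with both tight: 0.0532 servings and 3.385 servings → $12.57.
chickpeas + bell pepper: intersection lies outside the first quadrant.
chickpeas + eggs with both tight: 2.191 servings and 7.585 servings → $4.25.
salmon + bell pepper with both tight: 3.407 servings and 0.05394 servings → $12.67.
salmon + eggs: intersection lies outside the first quadrant.
bell pepper + eggs with both tight: 2.994 servings and 10.29 servings → $6.68.
So the least-cost plan costs $4.25.

$4.25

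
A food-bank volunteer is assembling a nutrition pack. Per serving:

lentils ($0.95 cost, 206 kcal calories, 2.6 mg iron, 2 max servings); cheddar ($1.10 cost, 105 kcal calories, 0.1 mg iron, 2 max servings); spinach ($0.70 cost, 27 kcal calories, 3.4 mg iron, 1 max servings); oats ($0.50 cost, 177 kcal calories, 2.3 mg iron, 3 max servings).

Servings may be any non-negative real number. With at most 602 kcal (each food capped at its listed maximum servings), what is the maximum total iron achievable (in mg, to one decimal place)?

10.9 mg

Iron per kcal: spinach 0.1259, oats 0.01299, lentils 0.01262, cheddar 0.0009524.
Take 1 serving of spinach: uses 27 kcal, +3.4 mg iron (running total 3.4 mg).
Take 3 servings of oats: uses 531 kcal, +6.9 mg iron (running total 10.3 mg).
Take 0.2136 servings of lentils: uses 44 kcal, +0.6 mg iron (running total 10.9 mg).
Greedy by best ratio exhausts the calories allowance optimally: 10.9 mg.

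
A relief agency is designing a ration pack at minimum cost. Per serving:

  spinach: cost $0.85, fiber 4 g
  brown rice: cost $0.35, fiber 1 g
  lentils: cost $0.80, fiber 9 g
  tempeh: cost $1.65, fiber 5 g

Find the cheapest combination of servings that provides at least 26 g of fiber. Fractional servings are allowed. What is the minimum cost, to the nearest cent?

Cost per g of fiber: lentils $0.0889, spinach $0.2125, tempeh $0.3300, brown rice $0.3500.
With no serving limits, use only lentils: 26 g / 9 g = 2.889 servings × $0.80 = $2.31.

$2.31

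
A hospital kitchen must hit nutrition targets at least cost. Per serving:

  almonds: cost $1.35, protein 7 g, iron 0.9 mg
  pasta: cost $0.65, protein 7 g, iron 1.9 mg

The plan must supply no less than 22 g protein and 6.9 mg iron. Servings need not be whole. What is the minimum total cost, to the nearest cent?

$2.36

A basic optimal solution has at most two foods positive. Try each food alone and each pair with both targets met exactly.
almonds only: max(22/7, 6.9/0.9) = 7.667 servings → $10.35.
pasta only: max(22/7, 6.9/1.9) = 3.632 servings → $2.36.
almonds + pasta: intersection lies outside the first quadrant.
Cheapest feasible corner: $2.36.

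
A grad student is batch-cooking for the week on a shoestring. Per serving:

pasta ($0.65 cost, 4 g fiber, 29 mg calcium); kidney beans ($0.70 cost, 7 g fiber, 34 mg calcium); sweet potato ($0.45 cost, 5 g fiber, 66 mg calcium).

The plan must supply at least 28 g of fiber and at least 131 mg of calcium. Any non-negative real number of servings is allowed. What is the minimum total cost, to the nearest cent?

For a min-cost LP with two ≥-constraints, a basic feasible solution has at most two positive variables.
pasta only: max(28/4, 131/29) = 7 servings → $4.55.
kidney beans only: max(28/7, 131/34) = 4 servings → $2.80.
sweet potato only: max(28/5, 131/66) = 5.6 servings → $2.52.
pasta + kidney beans: intersection lies outside the first quadrant.
pasta + sweet potato: intersection lies outside the first quadrant.
kidney beans + sweet potato: the both-tight solution has a negative serving — not a feasible corner.
Cheapest feasible corner: $2.52.

$2.52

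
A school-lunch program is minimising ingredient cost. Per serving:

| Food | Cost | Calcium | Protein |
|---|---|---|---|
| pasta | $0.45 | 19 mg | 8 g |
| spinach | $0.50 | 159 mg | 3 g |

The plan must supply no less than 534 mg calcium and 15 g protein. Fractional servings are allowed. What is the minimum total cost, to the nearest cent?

The cheapest plan sits at a corner of the feasible region — with two constraints it uses at most two foods.
pasta only: max(534/19, 15/8) = 28.11 servings → $12.65.
spinach only: max(534/159, 15/3) = 5 servings → $2.50.
pasta + spinach with both tight: 0.6444 servings and 3.281 servings → $1.93.
The minimum over all feasible corners is $1.93.

$1.93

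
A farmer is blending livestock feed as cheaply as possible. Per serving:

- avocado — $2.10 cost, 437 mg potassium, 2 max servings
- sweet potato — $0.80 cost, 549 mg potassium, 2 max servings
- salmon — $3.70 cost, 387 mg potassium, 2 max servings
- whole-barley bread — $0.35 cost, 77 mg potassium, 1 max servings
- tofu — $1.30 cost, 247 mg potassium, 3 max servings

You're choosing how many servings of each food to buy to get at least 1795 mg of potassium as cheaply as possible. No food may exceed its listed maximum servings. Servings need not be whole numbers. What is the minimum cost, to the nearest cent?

Cost per mg of potassium: sweet potato $0.0015, whole-barley bread $0.0045, avocado $0.0048, tofu $0.0053, salmon $0.0096.
Take 2 servings of sweet potato: +1098.0 mg potassium for $1.60 (total $1.60, still need 697.0 mg).
Take 1 serving of whole-barley bread: +77.0 mg potassium for $0.35 (total $1.95, still need 620.0 mg).
Take 1.419 servings of avocado: +620.0 mg potassium for $2.98 (total $4.93, still need 0.0 mg).
Filling from the cheapest source first is optimal under one linear minimum: $4.93.

$4.93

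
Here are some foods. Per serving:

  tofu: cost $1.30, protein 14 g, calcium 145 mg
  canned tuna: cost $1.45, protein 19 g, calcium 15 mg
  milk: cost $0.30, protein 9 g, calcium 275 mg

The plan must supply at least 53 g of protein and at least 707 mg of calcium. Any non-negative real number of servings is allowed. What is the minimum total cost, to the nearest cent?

A basic optimal solution has at most two foods positive. Try each food alone and each pair with both targets met exactly.
tofu only: max(53/14, 707/145) = 4.876 servings → $6.34.
canned tuna only: max(53/19, 707/15) = 47.13 servings → $68.34.
milk only: max(53/9, 707/275) = 5.889 servings → $1.77.
tofu + canned tuna with both targets exact would need a negative amount; discard.
tofu + milk with both tight: 3.227 servings and 0.8695 servings → $4.46.
canned tuna + milk with both tight: 1.613 servings and 2.483 servings → $3.08.
So the least-cost plan costs $1.77.

$1.77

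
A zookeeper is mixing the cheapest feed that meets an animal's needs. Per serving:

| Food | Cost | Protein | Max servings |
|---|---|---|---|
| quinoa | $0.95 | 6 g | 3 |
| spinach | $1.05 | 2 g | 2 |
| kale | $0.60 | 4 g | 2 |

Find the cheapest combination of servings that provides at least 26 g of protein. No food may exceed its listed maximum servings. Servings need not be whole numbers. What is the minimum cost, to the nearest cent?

$4.05

Cost per g of protein: kale $0.1500, quinoa $0.1583, spinach $0.5250.
Take 2 servings of kale: +8.0 g protein for $1.20 (total $1.20, still need 18.0 g).
Take 3 servings of quinoa: +18.0 g protein for $2.85 (total $4.05, still need 0.0 g).
Greedy by cheapest-per-g is optimal for a single linear constraint, so the minimum cost is $4.05.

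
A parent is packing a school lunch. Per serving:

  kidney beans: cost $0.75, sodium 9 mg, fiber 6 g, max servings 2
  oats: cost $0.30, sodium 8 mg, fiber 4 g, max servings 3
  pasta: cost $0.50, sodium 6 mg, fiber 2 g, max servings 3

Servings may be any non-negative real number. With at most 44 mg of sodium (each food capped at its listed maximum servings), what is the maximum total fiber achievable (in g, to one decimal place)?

Fiber per mg sodium: kidney beans 0.6667, oats 0.5, pasta 0.3333.
Take 2 servings of kidney beans: uses 18 mg sodium, +12.0 g fiber (running total 12.0 g).
Take 3 servings of oats: uses 24 mg sodium, +12.0 g fiber (running total 24.0 g).
Take 0.3333 servings of pasta: uses 2 mg sodium, +0.7 g fiber (running total 24.7 g).
Greedy by best ratio exhausts the sodium allowance optimally: 24.7 g.

24.7 g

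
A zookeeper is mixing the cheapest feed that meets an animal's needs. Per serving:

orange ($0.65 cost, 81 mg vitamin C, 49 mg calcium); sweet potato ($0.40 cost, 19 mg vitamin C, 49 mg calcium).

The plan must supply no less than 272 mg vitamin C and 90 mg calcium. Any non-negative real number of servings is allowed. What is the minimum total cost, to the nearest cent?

$2.18

For a min-cost LP with two ≥-constraints, a basic feasible solution has at most two positive variables.
orange only: max(272/81, 90/49) = 3.358 servings → $2.18.
sweet potato only: max(272/19, 90/49) = 14.32 servings → $5.73.
orange + sweet potato with both targets exact would need a negative amount; discard.
Cheapest feasible corner: $2.18.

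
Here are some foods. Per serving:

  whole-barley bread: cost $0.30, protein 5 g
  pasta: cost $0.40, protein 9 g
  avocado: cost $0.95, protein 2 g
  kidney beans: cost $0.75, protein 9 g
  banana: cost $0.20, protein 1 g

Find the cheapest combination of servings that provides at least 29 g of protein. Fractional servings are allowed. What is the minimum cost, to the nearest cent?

$1.29

Cost per g of protein: pasta $0.0444, whole-barley bread $0.0600, kidney beans $0.0833, banana $0.2000, avocado $0.4750.
With no serving limits, use only pasta: 29 g / 9 g = 3.222 servings × $0.40 = $1.29.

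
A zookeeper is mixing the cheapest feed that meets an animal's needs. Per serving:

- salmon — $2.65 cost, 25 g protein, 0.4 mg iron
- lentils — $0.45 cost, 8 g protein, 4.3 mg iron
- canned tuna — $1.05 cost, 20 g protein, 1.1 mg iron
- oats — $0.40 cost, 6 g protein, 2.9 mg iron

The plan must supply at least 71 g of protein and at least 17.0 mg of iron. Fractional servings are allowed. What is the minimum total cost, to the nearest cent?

A basic optimal solution has at most two foods positive. Try each food alone and each pair with both targets met exactly.
salmon only: max(71/25, 17.0/0.4) = 42.5 servings → $112.62.
lentils only: max(71/8, 17.0/4.3) = 8.875 servings → $3.99.
canned tuna only: max(71/20, 17.0/1.1) = 15.45 servings → $16.23.
oats only: max(71/6, 17.0/2.9) = 11.83 servings → $4.73.
salmon + lentils with both tight: 1.623 servings and 3.802 servings → $6.01.
salmon + canned tuna: the both-tight solution has a negative serving — not a feasible corner.
salmon + oats with both tight: 1.482 servings and 5.658 servings → $6.19.
lentils + canned tuna with both tight: 3.392 servings and 2.193 servings → $3.83.
lentils + oats: intersection lies outside the first quadrant.
canned tuna + oats with both tight: 2.021 servings and 5.095 servings → $4.16.
The minimum over all feasible corners is $3.83.

$3.83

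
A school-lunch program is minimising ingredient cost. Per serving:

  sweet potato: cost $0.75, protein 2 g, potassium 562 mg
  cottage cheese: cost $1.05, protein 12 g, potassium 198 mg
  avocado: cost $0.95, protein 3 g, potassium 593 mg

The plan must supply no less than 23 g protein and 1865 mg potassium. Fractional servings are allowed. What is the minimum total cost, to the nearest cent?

Check every corner: each single food scaled to meet both minima, and each pair solved so both constraints bind.
sweet potato only: max(23/2, 1865/562) = 11.5 servings → $8.62.
cottage cheese only: max(23/12, 1865/198) = 9.419 servings → $9.89.
avocado only: max(23/3, 1865/593) = 7.667 servings → $7.28.
sweet potato + cottage cheese with both tight: 2.808 servings and 1.449 servings → $3.63.
sweet potato + avocado: intersection lies outside the first quadrant.
cottage cheese + avocado with both tight: 1.233 servings and 2.733 servings → $3.89.
The minimum over all feasible corners is $3.63.

$3.63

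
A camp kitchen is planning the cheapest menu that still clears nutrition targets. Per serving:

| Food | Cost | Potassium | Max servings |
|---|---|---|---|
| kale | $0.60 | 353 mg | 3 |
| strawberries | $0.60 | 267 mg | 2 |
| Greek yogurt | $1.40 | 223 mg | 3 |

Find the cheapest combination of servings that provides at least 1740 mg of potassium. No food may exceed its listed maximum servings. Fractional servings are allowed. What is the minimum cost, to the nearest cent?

Cost per mg of potassium: kale $0.0017, strawberries $0.0022, Greek yogurt $0.0063.
Take 3 servings of kale: +1059.0 mg potassium for $1.80 (total $1.80, still need 681.0 mg).
Take 2 servings of strawberries: +534.0 mg potassium for $1.20 (total $3.00, still need 147.0 mg).
Take 0.6592 servings of Greek yogurt: +147.0 mg potassium for $0.92 (total $3.92, still need 0.0 mg).
Filling from the cheapest source first is optimal under one linear minimum: $3.92.

$3.92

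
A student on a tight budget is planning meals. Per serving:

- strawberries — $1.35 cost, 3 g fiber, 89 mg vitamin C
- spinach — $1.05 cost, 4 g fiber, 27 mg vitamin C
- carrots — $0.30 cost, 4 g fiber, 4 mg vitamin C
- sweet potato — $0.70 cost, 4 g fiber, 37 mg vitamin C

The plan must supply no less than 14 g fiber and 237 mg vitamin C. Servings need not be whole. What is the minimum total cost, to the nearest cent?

For a min-cost LP with two ≥-constraints, a basic feasible solution has at most two positive variables.
strawberries only: max(14/3, 237/89) = 4.667 servings → $6.30.
spinach only: max(14/4, 237/27) = 8.778 servings → $9.22.
carrots only: max(14/4, 237/4) = 59.25 servings → $17.77.
sweet potato only: max(14/4, 237/37) = 6.405 servings → $4.48.
strawberries + spinach with both tight: 2.073 servings and 1.945 servings → $4.84.
strawberries + carrots with both tight: 2.593 servings and 1.555 servings → $3.97.
strawberries + sweet potato with both tight: 1.755 servings and 2.184 servings → $3.90.
spinach + carrots: the both-tight solution has a negative serving — not a feasible corner.
spinach + sweet potato with both targets exact would need a negative amount; discard.
carrots + sweet potato with both targets exact would need a negative amount; discard.
The minimum over all feasible corners is $3.90.

$3.90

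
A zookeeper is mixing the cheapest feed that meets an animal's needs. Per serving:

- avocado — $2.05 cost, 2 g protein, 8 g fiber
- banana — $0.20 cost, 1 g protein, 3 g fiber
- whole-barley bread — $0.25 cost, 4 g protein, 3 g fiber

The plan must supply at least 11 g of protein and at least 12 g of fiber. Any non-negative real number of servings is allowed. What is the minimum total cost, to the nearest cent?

This is a tiny linear program; its minimum lies at a vertex of the feasible set. List the vertices and price them.
avocado only: max(11/2, 12/8) = 5.5 servings → $11.28.
banana only: max(11/1, 12/3) = 11 servings → $2.20.
whole-barley bread only: max(11/4, 12/3) = 4 servings → $1.00.
avocado + banana: intersection lies outside the first quadrant.
avocado + whole-barley bread with both tight: 0.5769 servings and 2.462 servings → $1.80.
banana + whole-barley bread with both tight: 1.667 servings and 2.333 servings → $0.92.
So the least-cost plan costs $0.92.

$0.92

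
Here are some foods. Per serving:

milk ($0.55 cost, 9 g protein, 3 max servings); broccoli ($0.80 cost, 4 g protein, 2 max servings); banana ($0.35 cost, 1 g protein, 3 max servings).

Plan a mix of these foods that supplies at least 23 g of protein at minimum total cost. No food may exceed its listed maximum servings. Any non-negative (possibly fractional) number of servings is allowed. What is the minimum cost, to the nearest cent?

Cost per g of protein: milk $0.0611, broccoli $0.2000, banana $0.3500.
Take 2.556 servings of milk: +23.0 g protein for $1.41 (total $1.41, still need 0.0 g).
Greedy by cheapest-per-g is optimal for a single linear constraint, so the minimum cost is $1.41.

$1.41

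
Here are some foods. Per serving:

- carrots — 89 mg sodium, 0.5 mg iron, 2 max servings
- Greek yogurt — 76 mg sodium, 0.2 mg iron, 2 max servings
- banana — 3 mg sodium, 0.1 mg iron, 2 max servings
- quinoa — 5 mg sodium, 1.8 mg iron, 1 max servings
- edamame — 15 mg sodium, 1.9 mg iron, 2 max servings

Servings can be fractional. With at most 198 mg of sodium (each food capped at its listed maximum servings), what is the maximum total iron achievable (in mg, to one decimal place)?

6.7 mg

Iron per mg sodium: quinoa 0.36, edamame 0.1267, banana 0.03333, carrots 0.005618, Greek yogurt 0.002632.
Take 1 serving of quinoa: uses 5 mg sodium, +1.8 mg iron (running total 1.8 mg).
Take 2 servings of edamame: uses 30 mg sodium, +3.8 mg iron (running total 5.6 mg).
Take 2 servings of banana: uses 6 mg sodium, +0.2 mg iron (running total 5.8 mg).
Take 1.764 servings of carrots: uses 157 mg sodium, +0.9 mg iron (running total 6.7 mg).
Filling greedily by iron-per-mg sodium is optimal for one linear limit, giving 6.7 mg.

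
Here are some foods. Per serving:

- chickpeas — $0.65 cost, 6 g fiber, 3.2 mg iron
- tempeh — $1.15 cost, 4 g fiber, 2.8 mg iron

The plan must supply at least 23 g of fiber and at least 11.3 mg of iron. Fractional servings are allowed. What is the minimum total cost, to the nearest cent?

$2.49

A basic optimal solution has at most two foods positive. Try each food alone and each pair with both targets met exactly.
chickpeas only: max(23/6, 11.3/3.2) = 3.833 servings → $2.49.
tempeh only: max(23/4, 11.3/2.8) = 5.75 servings → $6.61.
chickpeas + tempeh: the both-tight solution has a negative serving — not a feasible corner.
Cheapest feasible corner: $2.49.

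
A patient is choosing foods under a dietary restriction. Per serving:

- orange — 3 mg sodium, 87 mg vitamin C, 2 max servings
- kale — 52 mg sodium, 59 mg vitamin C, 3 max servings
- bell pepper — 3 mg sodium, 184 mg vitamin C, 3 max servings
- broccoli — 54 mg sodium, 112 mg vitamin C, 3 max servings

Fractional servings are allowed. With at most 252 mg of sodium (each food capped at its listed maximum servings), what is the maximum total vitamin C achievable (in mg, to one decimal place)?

1147.1 mg

Vitamin C per mg sodium: bell pepper 61.33, orange 29, broccoli 2.074, kale 1.135.
Take 3 servings of bell pepper: uses 9 mg sodium, +552.0 mg vitamin C (running total 552.0 mg).
Take 2 servings of orange: uses 6 mg sodium, +174.0 mg vitamin C (running total 726.0 mg).
Take 3 servings of broccoli: uses 162 mg sodium, +336.0 mg vitamin C (running total 1062.0 mg).
Take 1.442 servings of kale: uses 75 mg sodium, +85.1 mg vitamin C (running total 1147.1 mg).
Greedy by best ratio exhausts the sodium allowance optimally: 1147.1 mg.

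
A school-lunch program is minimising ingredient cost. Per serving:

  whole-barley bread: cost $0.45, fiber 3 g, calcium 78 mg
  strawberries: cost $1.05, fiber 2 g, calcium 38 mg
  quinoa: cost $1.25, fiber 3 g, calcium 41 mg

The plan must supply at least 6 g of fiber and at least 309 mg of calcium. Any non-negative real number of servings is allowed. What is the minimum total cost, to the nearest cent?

$1.78

An LP optimum is at a vertex; with two nutrient constraints at most two foods are used. Check each candidate.
whole-barley bread only: max(6/3, 309/78) = 3.962 servings → $1.78.
strawberries only: max(6/2, 309/38) = 8.132 servings → $8.54.
quinoa only: max(6/3, 309/41) = 7.537 servings → $9.42.
whole-barley bread + strawberries with both targets exact would need a negative amount; discard.
whole-barley bread + quinoa: intersection lies outside the first quadrant.
strawberries + quinoa with both targets exact would need a negative amount; discard.
So the least-cost plan costs $1.78.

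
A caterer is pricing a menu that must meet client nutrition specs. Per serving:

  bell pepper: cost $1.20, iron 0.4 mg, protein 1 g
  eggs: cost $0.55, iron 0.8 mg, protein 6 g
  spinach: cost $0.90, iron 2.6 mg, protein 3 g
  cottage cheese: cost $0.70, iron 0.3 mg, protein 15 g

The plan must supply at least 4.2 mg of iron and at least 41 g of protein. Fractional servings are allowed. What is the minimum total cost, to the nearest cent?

With two linear requirements the optimum uses one or two foods; enumerate the corners.
bell pepper only: max(4.2/0.4, 41/1) = 41 servings → $49.20.
eggs only: max(4.2/0.8, 41/6) = 6.833 servings → $3.76.
spinach only: max(4.2/2.6, 41/3) = 13.67 servings → $12.30.
cottage cheese only: max(4.2/0.3, 41/15) = 14 servings → $9.80.
bell pepper + eggs with both targets exact would need a negative amount; discard.
bell pepper + spinach: intersection lies outside the first quadrant.
bell pepper + cottage cheese with both tight: 8.895 servings and 2.14 servings → $12.17.
eggs + spinach: the both-tight solution has a negative serving — not a feasible corner.
eggs + cottage cheese with both tight: 4.971 servings and 0.7451 servings → $3.26.
spinach + cottage cheese with both tight: 1.331 servings and 2.467 servings → $2.92.
So the least-cost plan costs $2.92.

$2.92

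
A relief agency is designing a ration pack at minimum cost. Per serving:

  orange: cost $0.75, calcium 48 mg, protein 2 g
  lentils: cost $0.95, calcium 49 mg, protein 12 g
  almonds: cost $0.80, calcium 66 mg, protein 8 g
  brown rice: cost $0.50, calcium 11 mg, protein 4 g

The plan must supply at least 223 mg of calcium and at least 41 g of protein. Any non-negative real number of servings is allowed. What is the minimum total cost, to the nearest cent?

orange only: max(223/48, 41/2) = 20.5 servings → $15.38.
lentils only: max(223/49, 41/12) = 4.551 servings → $4.32.
almonds only: max(223/66, 41/8) = 5.125 servings → $4.10.
brown rice only: max(223/11, 41/4) = 20.27 servings → $10.14.
orange + lentils with both tight: 1.395 servings and 3.184 servings → $4.07.
orange + almonds: the both-tight solution has a negative serving — not a feasible corner.
orange + brown rice with both tight: 2.594 servings and 8.953 servings → $6.42.
lentils + almonds with both tight: 2.305 servings and 1.667 servings → $3.52.
lentils + brown rice: the both-tight solution has a negative serving — not a feasible corner.
almonds + brown rice with both tight: 2.506 servings and 5.239 servings → $4.62.
So the least-cost plan costs $3.52.

$3.52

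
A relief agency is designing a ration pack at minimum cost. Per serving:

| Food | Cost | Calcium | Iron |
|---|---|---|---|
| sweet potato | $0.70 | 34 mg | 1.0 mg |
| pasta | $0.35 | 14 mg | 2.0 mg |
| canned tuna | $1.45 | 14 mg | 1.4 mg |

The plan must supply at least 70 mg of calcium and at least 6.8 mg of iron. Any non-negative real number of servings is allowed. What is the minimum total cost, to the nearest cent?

$1.63

At the optimum either one food covers both requirements or two foods hit both targets exactly; no other combination can be cheaper.
sweet potato only: max(70/34, 6.8/1.0) = 6.8 servings → $4.76.
pasta only: max(70/14, 6.8/2.0) = 5 servings → $1.75.
canned tuna only: max(70/14, 6.8/1.4) = 5 servings → $7.25.
sweet potato + pasta with both tight: 0.8296 servings and 2.985 servings → $1.63.
sweet potato + canned tuna with both tight: 0.08333 servings and 4.798 servings → $7.01.
pasta + canned tuna: the both-tight solution has a negative serving — not a feasible corner.
The minimum over all feasible corners is $1.63.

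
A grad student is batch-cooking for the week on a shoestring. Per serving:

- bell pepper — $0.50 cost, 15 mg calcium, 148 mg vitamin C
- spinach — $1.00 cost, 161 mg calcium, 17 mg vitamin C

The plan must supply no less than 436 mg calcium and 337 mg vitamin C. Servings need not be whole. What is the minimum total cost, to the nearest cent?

For a min-cost LP with two ≥-constraints, a basic feasible solution has at most two positive variables.
bell pepper only: max(436/15, 337/148) = 29.07 servings → $14.53.
spinach only: max(436/161, 337/17) = 19.82 servings → $19.82.
bell pepper + spinach with both tight: 1.987 servings and 2.523 servings → $3.52.
So the least-cost plan costs $3.52.

$3.52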